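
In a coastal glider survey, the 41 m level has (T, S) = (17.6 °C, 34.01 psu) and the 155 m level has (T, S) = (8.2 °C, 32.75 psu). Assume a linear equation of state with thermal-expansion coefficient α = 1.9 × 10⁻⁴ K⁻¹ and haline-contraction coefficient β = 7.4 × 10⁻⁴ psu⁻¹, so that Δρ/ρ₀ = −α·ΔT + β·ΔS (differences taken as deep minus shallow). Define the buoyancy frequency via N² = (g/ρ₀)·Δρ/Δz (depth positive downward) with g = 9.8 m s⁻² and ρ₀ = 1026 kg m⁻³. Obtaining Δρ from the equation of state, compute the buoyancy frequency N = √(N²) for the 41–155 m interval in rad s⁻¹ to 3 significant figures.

ΔT = -9.4 K, ΔS = -1.26 psu (deep − shallow).
Δρ/ρ₀ = −αΔT + βΔS = 1.786 × 10⁻³ − 9.324 × 10⁻⁴ = 8.536 × 10⁻⁴, so Δρ ≈ 0.8758 kg m⁻³.
N² = (g/ρ₀)·Δρ/Δz = g·(Δρ/ρ₀)/Δz = 9.8 × 8.536 × 10⁻⁴ / 114 = 7.3380 × 10⁻⁵ s⁻².
N = √(7.3380 × 10⁻⁵) = 8.5662 × 10⁻³ rad s⁻¹ ≈ 8.57 × 10⁻³ rad s⁻¹.

8.57 × 10⁻³ rad s⁻¹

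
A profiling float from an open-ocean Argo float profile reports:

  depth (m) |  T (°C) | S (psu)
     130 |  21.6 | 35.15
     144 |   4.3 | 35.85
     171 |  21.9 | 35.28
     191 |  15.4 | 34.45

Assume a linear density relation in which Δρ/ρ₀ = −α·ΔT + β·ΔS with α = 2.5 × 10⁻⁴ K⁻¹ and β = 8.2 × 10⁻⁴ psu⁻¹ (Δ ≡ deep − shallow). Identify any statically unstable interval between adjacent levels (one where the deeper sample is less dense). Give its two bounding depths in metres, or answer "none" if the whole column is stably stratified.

144–171 m

Evaluate Δρ/ρ₀ = −αΔT + βΔS across each adjacent pair:
  130–144 m: −αΔT+βΔS = −(2.5 × 10⁻⁴)(-17.3)+(8.2 × 10⁻⁴)(+0.70) = 4.9 × 10⁻³ → stable
  144–171 m: −αΔT+βΔS = −(2.5 × 10⁻⁴)(+17.6)+(8.2 × 10⁻⁴)(-0.57) = -4.9 × 10⁻³ → UNSTABLE
  171–191 m: −αΔT+βΔS = −(2.5 × 10⁻⁴)(-6.5)+(8.2 × 10⁻⁴)(-0.83) = 9.4 × 10⁻⁴ → stable
The 144–171 m interval has Δρ < 0: lighter water underlies denser water.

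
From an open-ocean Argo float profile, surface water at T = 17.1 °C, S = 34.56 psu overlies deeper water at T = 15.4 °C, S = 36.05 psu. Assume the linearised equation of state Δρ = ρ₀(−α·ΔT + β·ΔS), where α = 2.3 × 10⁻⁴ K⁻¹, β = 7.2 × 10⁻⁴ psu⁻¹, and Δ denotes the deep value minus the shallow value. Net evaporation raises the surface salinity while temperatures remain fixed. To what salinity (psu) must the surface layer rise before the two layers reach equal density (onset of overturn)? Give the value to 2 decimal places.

Neutral buoyancy requires −α(T_deep − T_surf) + β(S_deep − S_surf′) = 0.
S_surf′ = S_deep − (α/β)·ΔT = 36.05 − (2.3 × 10⁻⁴/7.2 × 10⁻⁴)·(-1.7) = 36.5931 psu.
Increase required: 36.5931 − 34.56 = 2.0331 psu.

36.59 psu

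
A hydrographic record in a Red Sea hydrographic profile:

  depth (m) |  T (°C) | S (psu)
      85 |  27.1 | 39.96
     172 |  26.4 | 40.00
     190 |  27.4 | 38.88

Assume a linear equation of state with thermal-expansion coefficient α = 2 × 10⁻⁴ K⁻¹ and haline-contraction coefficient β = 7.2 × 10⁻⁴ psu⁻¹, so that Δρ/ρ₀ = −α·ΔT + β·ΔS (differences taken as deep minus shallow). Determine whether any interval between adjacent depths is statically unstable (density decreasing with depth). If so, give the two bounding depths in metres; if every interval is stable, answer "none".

172–190 m

Evaluate Δρ/ρ₀ = −αΔT + βΔS across each adjacent pair:
  85–172 m: −αΔT+βΔS = −(2 × 10⁻⁴)(-0.7)+(7.2 × 10⁻⁴)(+0.04) = 1.7 × 10⁻⁴ → stable
  172–190 m: −αΔT+βΔS = −(2 × 10⁻⁴)(+1.0)+(7.2 × 10⁻⁴)(-1.12) = -1.0 × 10⁻³ → UNSTABLE
The 172–190 m interval has Δρ < 0: lighter water underlies denser water.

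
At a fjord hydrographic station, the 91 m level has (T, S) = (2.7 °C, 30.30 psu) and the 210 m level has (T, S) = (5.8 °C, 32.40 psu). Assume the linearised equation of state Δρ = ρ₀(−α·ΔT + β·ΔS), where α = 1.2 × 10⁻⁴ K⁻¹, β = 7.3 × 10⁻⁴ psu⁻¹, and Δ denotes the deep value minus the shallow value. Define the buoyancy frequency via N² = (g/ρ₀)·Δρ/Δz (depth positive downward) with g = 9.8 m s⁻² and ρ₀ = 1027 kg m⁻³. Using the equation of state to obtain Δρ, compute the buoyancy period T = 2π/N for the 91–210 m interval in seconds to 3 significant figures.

643 s

ΔT = +3.1 K, ΔS = +2.10 psu (deep − shallow).
Δρ/ρ₀ = −αΔT + βΔS = -3.72 × 10⁻⁴ + 1.533 × 10⁻³ = 1.161 × 10⁻³, so Δρ ≈ 1.192 kg m⁻³.
N² = (g/ρ₀)·Δρ/Δz = g·(Δρ/ρ₀)/Δz = 9.8 × 1.161 × 10⁻³ / 119 = 9.5612 × 10⁻⁵ s⁻².
N = √(9.5612 × 10⁻⁵) = 9.7781 × 10⁻³ rad s⁻¹ → T = 2π/N = 642.58 s ≈ 643 s.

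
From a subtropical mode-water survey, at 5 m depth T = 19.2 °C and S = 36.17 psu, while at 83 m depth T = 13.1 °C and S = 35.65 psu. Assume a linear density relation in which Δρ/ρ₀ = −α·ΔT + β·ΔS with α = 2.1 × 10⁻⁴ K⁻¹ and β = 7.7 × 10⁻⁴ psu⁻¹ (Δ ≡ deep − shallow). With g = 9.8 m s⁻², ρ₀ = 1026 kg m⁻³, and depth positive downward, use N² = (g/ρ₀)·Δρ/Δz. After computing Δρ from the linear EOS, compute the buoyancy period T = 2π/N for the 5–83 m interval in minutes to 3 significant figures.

ΔT = -6.1 K, ΔS = -0.52 psu (deep − shallow).
Δρ/ρ₀ = −αΔT + βΔS = 1.281 × 10⁻³ − 4.004 × 10⁻⁴ = 8.806 × 10⁻⁴, so Δρ ≈ 0.9035 kg m⁻³.
N² = (g/ρ₀)·Δρ/Δz = g·(Δρ/ρ₀)/Δz = 9.8 × 8.806 × 10⁻⁴ / 78 = 1.1064 × 10⁻⁴ s⁻².
N = √(1.1064 × 10⁻⁴) = 0.010519 rad s⁻¹ → T = 2π/N = 597.32 s = 9.9553 min ≈ 9.96 min.

9.96 min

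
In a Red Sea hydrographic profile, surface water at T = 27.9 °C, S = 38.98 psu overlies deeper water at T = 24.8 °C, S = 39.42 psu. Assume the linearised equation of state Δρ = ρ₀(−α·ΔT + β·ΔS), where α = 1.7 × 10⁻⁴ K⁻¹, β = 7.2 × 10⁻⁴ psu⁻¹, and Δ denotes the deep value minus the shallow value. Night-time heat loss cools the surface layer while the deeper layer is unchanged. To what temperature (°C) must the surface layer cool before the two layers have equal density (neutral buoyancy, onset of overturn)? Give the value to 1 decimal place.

22.9 °C

Neutral buoyancy requires Δρ = 0, i.e. −α(T_deep − T_surf′) + β(S_deep − S_surf) = 0.
T_surf′ = T_deep − (β/α)·ΔS = 24.8 − (7.2 × 10⁻⁴/1.7 × 10⁻⁴)·(+0.44) = 22.936 °C.
Cooling required: 27.9 − (22.936) = 4.964 °C.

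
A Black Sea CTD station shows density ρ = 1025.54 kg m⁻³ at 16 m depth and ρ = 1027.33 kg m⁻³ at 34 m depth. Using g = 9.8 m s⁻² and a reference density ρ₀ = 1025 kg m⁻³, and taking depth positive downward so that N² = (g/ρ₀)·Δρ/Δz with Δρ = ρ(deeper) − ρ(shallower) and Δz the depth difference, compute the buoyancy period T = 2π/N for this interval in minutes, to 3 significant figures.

3.40 min

Δρ = 1027.33 − 1025.54 = 1.79 kg m⁻³ over Δz = 34 − 16 = 18 m.
N² = (9.8/1025) × (1.79/18) = 9.5079 × 10⁻⁴ s⁻².
N = √(9.5079 × 10⁻⁴) = 0.030835 rad s⁻¹, so T = 2π/N = 203.77 s = 3.3962 min ≈ 3.40 min.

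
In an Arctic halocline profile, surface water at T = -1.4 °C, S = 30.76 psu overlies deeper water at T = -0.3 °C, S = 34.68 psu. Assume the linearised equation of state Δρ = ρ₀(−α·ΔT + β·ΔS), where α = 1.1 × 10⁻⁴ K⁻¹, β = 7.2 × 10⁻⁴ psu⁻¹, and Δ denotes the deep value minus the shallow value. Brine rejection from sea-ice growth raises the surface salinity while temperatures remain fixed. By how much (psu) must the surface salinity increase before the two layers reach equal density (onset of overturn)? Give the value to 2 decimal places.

3.75 psu

Neutral buoyancy requires −α(T_deep − T_surf) + β(S_deep − S_surf′) = 0.
S_surf′ = S_deep − (α/β)·ΔT = 34.68 − (1.1 × 10⁻⁴/7.2 × 10⁻⁴)·(+1.1) = 34.5119 psu.
Increase required: 34.5119 − 30.76 = 3.7519 psu.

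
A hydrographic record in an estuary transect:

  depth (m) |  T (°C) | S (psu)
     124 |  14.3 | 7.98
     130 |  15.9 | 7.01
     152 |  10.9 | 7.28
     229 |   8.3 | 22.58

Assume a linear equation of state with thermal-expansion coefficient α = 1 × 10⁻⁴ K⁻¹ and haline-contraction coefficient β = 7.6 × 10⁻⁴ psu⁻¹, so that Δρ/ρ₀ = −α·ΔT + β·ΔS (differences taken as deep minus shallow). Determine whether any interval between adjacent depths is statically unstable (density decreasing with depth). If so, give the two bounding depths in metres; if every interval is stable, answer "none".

Evaluate Δρ/ρ₀ = −αΔT + βΔS across each adjacent pair:
  124–130 m: −αΔT+βΔS = −(1 × 10⁻⁴)(+1.6)+(7.6 × 10⁻⁴)(-0.97) = -9.0 × 10⁻⁴ → UNSTABLE
  130–152 m: −αΔT+βΔS = −(1 × 10⁻⁴)(-5.0)+(7.6 × 10⁻⁴)(+0.27) = 7.1 × 10⁻⁴ → stable
  152–229 m: −αΔT+βΔS = −(1 × 10⁻⁴)(-2.6)+(7.6 × 10⁻⁴)(+15.30) = 0.012 → stable
The 124–130 m interval has Δρ < 0: lighter water underlies denser water.

124–130 m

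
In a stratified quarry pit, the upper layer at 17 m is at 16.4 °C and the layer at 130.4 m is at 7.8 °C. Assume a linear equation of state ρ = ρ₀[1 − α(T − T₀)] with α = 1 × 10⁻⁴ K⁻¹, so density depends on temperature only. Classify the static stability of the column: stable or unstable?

ΔT = 7.8 − 16.4 = -8.6 K, so Δρ/ρ₀ = −αΔT = 8.60 × 10⁻⁴.
Δρ/ρ₀ > 0, so Δρ > 0: deeper water is denser → statically stable.

stable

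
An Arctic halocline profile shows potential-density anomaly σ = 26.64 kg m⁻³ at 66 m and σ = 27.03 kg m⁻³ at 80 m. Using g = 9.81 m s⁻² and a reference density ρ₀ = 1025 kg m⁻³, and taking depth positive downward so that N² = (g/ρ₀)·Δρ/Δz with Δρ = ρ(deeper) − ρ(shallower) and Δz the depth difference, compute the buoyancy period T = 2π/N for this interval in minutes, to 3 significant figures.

Δρ = 1027.03 − 1026.64 = 0.39 kg m⁻³ over Δz = 80 − 66 = 14 m.
N² = (9.81/1025) × (0.39/14) = 2.6661 × 10⁻⁴ s⁻².
N = √(2.6661 × 10⁻⁴) = 0.016328 rad s⁻¹, so T = 2π/N = 384.81 s = 6.4135 min ≈ 6.41 min.

6.41 min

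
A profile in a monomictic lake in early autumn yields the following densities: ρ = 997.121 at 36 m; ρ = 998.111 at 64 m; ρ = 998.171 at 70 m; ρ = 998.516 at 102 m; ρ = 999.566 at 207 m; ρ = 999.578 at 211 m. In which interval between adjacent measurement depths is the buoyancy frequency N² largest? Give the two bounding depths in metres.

Compute the density gradient over each adjacent pair:
  36–64 m: Δρ/Δz = 0.990/28 = 0.035 kg m⁻⁴
  64–70 m: Δρ/Δz = 0.060/6 = 0.010 kg m⁻⁴
  70–102 m: Δρ/Δz = 0.345/32 = 0.011 kg m⁻⁴
  102–207 m: Δρ/Δz = 1.050/105 = 0.010 kg m⁻⁴
  207–211 m: Δρ/Δz = 0.012/4 = 3.0 × 10⁻³ kg m⁻⁴
The largest gradient is in the 36–64 m interval — the pycnocline.

36–64 m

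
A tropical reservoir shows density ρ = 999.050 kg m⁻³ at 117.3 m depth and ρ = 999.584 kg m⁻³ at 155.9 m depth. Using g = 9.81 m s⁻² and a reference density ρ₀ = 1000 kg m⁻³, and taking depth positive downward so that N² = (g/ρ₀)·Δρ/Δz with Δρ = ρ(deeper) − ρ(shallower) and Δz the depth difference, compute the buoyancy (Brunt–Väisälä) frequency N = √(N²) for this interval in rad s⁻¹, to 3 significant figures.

0.0116 rad s⁻¹

Δρ = 999.584 − 999.050 = 0.534 kg m⁻³ over Δz = 155.9 − 117.3 = 38.6 m.
N² = (9.81/1000) × (0.534/38.6) = 1.3571 × 10⁻⁴ s⁻².
N = √(1.3571 × 10⁻⁴) = 0.011649 rad s⁻¹ ≈ 0.0116 rad s⁻¹.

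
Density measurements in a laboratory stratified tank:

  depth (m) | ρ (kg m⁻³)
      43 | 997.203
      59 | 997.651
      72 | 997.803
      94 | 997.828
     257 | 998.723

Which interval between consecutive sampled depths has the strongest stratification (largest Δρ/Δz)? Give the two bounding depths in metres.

43–59 m

Compute the density gradient over each adjacent pair:
  43–59 m: Δρ/Δz = 0.448/16 = 0.028 kg m⁻⁴
  59–72 m: Δρ/Δz = 0.152/13 = 0.012 kg m⁻⁴
  72–94 m: Δρ/Δz = 0.025/22 = 1.1 × 10⁻³ kg m⁻⁴
  94–257 m: Δρ/Δz = 0.895/163 = 5.5 × 10⁻³ kg m⁻⁴
The largest gradient is in the 43–59 m interval — the pycnocline.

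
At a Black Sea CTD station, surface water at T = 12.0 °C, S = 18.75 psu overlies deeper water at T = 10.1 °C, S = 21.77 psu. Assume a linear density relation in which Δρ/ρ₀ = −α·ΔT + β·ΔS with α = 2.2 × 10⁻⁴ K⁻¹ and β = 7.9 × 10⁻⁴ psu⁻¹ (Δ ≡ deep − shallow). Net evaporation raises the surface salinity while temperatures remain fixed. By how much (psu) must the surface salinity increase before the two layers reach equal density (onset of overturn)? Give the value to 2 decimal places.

Neutral buoyancy requires −α(T_deep − T_surf) + β(S_deep − S_surf′) = 0.
S_surf′ = S_deep − (α/β)·ΔT = 21.77 − (2.2 × 10⁻⁴/7.9 × 10⁻⁴)·(-1.9) = 22.2991 psu.
Increase required: 22.2991 − 18.75 = 3.5491 psu.

3.55 psu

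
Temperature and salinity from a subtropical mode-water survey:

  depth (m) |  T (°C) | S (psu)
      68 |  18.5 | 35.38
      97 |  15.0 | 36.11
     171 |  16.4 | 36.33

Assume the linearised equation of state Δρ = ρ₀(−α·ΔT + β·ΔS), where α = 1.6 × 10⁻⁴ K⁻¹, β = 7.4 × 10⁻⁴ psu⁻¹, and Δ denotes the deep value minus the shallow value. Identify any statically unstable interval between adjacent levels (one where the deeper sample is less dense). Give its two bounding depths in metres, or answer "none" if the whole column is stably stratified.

Evaluate Δρ/ρ₀ = −αΔT + βΔS across each adjacent pair:
  68–97 m: −αΔT+βΔS = −(1.6 × 10⁻⁴)(-3.5)+(7.4 × 10⁻⁴)(+0.73) = 1.1 × 10⁻³ → stable
  97–171 m: −αΔT+βΔS = −(1.6 × 10⁻⁴)(+1.4)+(7.4 × 10⁻⁴)(+0.22) = -6.1 × 10⁻⁵ → UNSTABLE
The 97–171 m interval has Δρ < 0: lighter water underlies denser water.

97–171 m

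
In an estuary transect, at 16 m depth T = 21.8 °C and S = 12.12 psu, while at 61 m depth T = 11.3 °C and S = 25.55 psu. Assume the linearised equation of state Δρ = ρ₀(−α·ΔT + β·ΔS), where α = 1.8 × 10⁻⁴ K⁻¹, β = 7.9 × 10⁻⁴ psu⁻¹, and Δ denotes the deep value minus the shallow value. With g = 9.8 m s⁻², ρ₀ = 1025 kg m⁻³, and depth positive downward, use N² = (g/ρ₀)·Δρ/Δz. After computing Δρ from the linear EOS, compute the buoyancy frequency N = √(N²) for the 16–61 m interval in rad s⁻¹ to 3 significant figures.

0.0522 rad s⁻¹

ΔT = -10.5 K, ΔS = +13.43 psu (deep − shallow).
Δρ/ρ₀ = −αΔT + βΔS = 1.89 × 10⁻³ + 0.0106097 = 0.0124997, so Δρ ≈ 12.81 kg m⁻³.
N² = (g/ρ₀)·Δρ/Δz = g·(Δρ/ρ₀)/Δz = 9.8 × 0.0124997 / 45 = 2.7222 × 10⁻³ s⁻².
N = √(2.7222 × 10⁻³) = 0.052175 rad s⁻¹ ≈ 0.0522 rad s⁻¹.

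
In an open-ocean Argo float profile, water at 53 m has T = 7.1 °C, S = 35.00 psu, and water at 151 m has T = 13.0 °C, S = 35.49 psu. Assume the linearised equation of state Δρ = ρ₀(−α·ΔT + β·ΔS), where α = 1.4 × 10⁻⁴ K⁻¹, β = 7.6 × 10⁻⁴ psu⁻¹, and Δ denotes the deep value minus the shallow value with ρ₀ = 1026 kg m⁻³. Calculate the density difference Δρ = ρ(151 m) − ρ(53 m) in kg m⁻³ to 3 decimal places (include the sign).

ΔT = +5.9 K, ΔS = +0.49 psu (deep − shallow).
Δρ/ρ₀ = −(1.4 × 10⁻⁴)(+5.9) + (7.6 × 10⁻⁴)(+0.49) = -4.536 × 10⁻⁴.
Δρ = 1026 × (-4.536 × 10⁻⁴) = -0.465 kg m⁻³.
Negative Δρ: lighter below, statically unstable.

-0.465 kg m⁻³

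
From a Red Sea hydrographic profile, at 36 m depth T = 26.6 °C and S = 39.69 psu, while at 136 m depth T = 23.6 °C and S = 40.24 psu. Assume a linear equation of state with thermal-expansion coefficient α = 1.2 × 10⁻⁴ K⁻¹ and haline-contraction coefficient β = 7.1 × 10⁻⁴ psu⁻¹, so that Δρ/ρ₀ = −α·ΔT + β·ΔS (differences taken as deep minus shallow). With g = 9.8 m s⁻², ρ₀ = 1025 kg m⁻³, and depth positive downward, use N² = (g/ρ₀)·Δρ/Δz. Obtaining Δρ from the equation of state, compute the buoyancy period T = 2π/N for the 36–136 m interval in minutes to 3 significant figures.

12.2 min

ΔT = -3.0 K, ΔS = +0.55 psu (deep − shallow).
Δρ/ρ₀ = −αΔT + βΔS = 3.60 × 10⁻⁴ + 3.905 × 10⁻⁴ = 7.505 × 10⁻⁴, so Δρ ≈ 0.7693 kg m⁻³.
N² = (g/ρ₀)·Δρ/Δz = g·(Δρ/ρ₀)/Δz = 9.8 × 7.505 × 10⁻⁴ / 100 = 7.3549 × 10⁻⁵ s⁻².
N = √(7.3549 × 10⁻⁵) = 8.5761 × 10⁻³ rad s⁻¹ → T = 2π/N = 732.64 s = 12.211 min ≈ 12.2 min.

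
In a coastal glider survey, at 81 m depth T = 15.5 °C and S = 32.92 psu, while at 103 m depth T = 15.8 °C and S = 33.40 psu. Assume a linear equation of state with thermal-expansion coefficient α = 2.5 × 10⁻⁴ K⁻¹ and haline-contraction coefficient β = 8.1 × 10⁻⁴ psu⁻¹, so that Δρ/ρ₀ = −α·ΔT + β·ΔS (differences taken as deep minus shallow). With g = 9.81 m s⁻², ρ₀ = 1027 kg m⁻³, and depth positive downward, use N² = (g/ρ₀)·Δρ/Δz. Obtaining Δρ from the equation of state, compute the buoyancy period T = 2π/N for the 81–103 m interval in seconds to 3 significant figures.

531 s

ΔT = +0.3 K, ΔS = +0.48 psu (deep − shallow).
Δρ/ρ₀ = −αΔT + βΔS = -7.50 × 10⁻⁵ + 3.888 × 10⁻⁴ = 3.138 × 10⁻⁴, so Δρ ≈ 0.3223 kg m⁻³.
N² = (g/ρ₀)·Δρ/Δz = g·(Δρ/ρ₀)/Δz = 9.81 × 3.138 × 10⁻⁴ / 22 = 1.3993 × 10⁻⁴ s⁻².
N = √(1.3993 × 10⁻⁴) = 0.011829 rad s⁻¹ → T = 2π/N = 531.17 s ≈ 531 s.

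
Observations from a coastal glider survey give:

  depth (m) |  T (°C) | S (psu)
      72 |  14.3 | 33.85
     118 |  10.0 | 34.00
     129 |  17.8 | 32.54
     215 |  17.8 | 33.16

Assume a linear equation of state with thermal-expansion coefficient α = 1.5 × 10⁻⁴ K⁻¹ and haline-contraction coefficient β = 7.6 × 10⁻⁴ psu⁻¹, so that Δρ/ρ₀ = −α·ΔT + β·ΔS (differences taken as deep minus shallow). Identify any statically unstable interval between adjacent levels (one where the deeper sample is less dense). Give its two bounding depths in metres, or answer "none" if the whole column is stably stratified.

Evaluate Δρ/ρ₀ = −αΔT + βΔS across each adjacent pair:
  72–118 m: −αΔT+βΔS = −(1.5 × 10⁻⁴)(-4.3)+(7.6 × 10⁻⁴)(+0.15) = 7.6 × 10⁻⁴ → stable
  118–129 m: −αΔT+βΔS = −(1.5 × 10⁻⁴)(+7.8)+(7.6 × 10⁻⁴)(-1.46) = -2.3 × 10⁻³ → UNSTABLE
  129–215 m: −αΔT+βΔS = −(1.5 × 10⁻⁴)(+0.0)+(7.6 × 10⁻⁴)(+0.62) = 4.7 × 10⁻⁴ → stable
The 118–129 m interval has Δρ < 0: lighter water underlies denser water.

118–129 m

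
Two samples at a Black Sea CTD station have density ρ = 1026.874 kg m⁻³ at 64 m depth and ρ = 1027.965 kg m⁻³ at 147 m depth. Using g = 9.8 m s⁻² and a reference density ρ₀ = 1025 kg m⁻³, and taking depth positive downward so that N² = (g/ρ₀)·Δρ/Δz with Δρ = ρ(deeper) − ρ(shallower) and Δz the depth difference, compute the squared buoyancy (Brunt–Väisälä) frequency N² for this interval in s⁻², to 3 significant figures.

1.26 × 10⁻⁴ s⁻²

Δρ = 1027.965 − 1026.874 = 1.091 kg m⁻³ over Δz = 147 − 64 = 83 m.
N² = (9.8/1025) × (1.091/83) = 1.2567 × 10⁻⁴ s⁻² ≈ 1.26 × 10⁻⁴ s⁻².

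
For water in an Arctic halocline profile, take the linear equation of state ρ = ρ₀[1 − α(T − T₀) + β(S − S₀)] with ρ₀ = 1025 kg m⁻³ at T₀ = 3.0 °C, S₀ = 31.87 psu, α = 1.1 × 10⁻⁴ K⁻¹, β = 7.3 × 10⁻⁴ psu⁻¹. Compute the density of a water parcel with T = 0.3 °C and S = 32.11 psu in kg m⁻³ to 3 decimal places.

T − T₀ = -2.7 K, S − S₀ = +0.24 psu.
Bracket = 1 − α·(-2.7) + β·(+0.24) = 1 + (4.722 × 10⁻⁴) = 1.0004722.
ρ = 1025 × 1.0004722 = 1025.484 kg m⁻³.

1025.484 kg m⁻³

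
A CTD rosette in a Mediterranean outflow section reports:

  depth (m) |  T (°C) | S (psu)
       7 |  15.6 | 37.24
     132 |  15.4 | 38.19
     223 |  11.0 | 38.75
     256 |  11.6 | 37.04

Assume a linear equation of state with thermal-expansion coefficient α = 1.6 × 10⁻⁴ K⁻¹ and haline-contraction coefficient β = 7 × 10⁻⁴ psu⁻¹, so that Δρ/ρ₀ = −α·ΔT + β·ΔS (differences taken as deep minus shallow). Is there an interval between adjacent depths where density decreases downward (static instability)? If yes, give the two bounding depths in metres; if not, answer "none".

Evaluate Δρ/ρ₀ = −αΔT + βΔS across each adjacent pair:
  7–132 m: −αΔT+βΔS = −(1.6 × 10⁻⁴)(-0.2)+(7 × 10⁻⁴)(+0.95) = 7.0 × 10⁻⁴ → stable
  132–223 m: −αΔT+βΔS = −(1.6 × 10⁻⁴)(-4.4)+(7 × 10⁻⁴)(+0.56) = 1.1 × 10⁻³ → stable
  223–256 m: −αΔT+βΔS = −(1.6 × 10⁻⁴)(+0.6)+(7 × 10⁻⁴)(-1.71) = -1.3 × 10⁻³ → UNSTABLE
The 223–256 m interval has Δρ < 0: lighter water underlies denser water.

223–256 m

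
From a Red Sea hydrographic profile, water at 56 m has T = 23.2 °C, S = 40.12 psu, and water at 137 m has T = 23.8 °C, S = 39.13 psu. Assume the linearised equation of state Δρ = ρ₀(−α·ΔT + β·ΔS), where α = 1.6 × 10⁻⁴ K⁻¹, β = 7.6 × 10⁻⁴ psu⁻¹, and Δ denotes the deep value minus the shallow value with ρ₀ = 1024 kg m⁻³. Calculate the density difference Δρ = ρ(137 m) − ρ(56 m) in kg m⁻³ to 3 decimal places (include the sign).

-0.869 kg m⁻³

ΔT = +0.6 K, ΔS = -0.99 psu (deep − shallow).
Δρ/ρ₀ = −(1.6 × 10⁻⁴)(+0.6) + (7.6 × 10⁻⁴)(-0.99) = -8.484 × 10⁻⁴.
Δρ = 1024 × (-8.484 × 10⁻⁴) = -0.869 kg m⁻³.
Negative Δρ: lighter below, statically unstable.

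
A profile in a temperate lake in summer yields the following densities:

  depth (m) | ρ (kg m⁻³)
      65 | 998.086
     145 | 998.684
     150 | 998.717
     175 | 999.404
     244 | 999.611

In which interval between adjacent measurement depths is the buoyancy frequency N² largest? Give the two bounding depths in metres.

150–175 m

Compute the density gradient over each adjacent pair:
  65–145 m: Δρ/Δz = 0.598/80 = 7.5 × 10⁻³ kg m⁻⁴
  145–150 m: Δρ/Δz = 0.033/5 = 6.6 × 10⁻³ kg m⁻⁴
  150–175 m: Δρ/Δz = 0.687/25 = 0.027 kg m⁻⁴
  175–244 m: Δρ/Δz = 0.207/69 = 3.0 × 10⁻³ kg m⁻⁴
The largest gradient is in the 150–175 m interval — the pycnocline.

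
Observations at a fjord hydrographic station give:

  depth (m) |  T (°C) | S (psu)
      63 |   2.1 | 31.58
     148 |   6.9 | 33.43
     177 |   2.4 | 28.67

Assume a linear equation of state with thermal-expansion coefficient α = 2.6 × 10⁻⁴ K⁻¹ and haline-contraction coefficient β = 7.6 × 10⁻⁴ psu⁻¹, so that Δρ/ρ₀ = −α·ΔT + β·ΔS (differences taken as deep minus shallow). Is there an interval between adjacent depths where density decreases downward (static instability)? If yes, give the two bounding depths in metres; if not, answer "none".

Evaluate Δρ/ρ₀ = −αΔT + βΔS across each adjacent pair:
  63–148 m: −αΔT+βΔS = −(2.6 × 10⁻⁴)(+4.8)+(7.6 × 10⁻⁴)(+1.85) = 1.6 × 10⁻⁴ → stable
  148–177 m: −αΔT+βΔS = −(2.6 × 10⁻⁴)(-4.5)+(7.6 × 10⁻⁴)(-4.76) = -2.4 × 10⁻³ → UNSTABLE
The 148–177 m interval has Δρ < 0: lighter water underlies denser water.

148–177 m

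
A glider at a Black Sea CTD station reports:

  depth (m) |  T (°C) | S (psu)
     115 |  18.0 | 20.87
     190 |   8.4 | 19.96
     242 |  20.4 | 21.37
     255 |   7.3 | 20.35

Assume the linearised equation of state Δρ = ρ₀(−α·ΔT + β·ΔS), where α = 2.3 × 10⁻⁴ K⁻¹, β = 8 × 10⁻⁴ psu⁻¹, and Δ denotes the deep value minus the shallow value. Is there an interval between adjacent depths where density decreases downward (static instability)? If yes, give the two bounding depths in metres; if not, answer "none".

Evaluate Δρ/ρ₀ = −αΔT + βΔS across each adjacent pair:
  115–190 m: −αΔT+βΔS = −(2.3 × 10⁻⁴)(-9.6)+(8 × 10⁻⁴)(-0.91) = 1.5 × 10⁻³ → stable
  190–242 m: −αΔT+βΔS = −(2.3 × 10⁻⁴)(+12.0)+(8 × 10⁻⁴)(+1.41) = -1.6 × 10⁻³ → UNSTABLE
  242–255 m: −αΔT+βΔS = −(2.3 × 10⁻⁴)(-13.1)+(8 × 10⁻⁴)(-1.02) = 2.2 × 10⁻³ → stable
The 190–242 m interval has Δρ < 0: lighter water underlies denser water.

190–242 m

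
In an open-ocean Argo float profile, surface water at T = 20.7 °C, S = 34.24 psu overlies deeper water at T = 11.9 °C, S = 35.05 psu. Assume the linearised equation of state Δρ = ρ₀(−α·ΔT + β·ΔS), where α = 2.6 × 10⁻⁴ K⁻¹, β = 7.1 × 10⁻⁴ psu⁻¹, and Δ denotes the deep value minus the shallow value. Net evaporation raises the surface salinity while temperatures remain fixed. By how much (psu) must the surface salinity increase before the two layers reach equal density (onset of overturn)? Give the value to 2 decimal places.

4.03 psu

Neutral buoyancy requires −α(T_deep − T_surf) + β(S_deep − S_surf′) = 0.
S_surf′ = S_deep − (α/β)·ΔT = 35.05 − (2.6 × 10⁻⁴/7.1 × 10⁻⁴)·(-8.8) = 38.2725 psu.
Increase required: 38.2725 − 34.24 = 4.0325 psu.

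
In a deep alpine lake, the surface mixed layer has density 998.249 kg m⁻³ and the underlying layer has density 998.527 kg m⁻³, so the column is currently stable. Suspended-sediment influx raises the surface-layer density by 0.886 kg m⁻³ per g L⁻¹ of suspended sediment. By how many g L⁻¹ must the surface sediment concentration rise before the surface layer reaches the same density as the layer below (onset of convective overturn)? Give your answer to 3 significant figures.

Density deficit of the surface layer: 998.527 − 998.249 = 0.278 kg m⁻³.
Required change = 0.278 / 0.886 = 0.314 g L⁻¹.

0.314 g L⁻¹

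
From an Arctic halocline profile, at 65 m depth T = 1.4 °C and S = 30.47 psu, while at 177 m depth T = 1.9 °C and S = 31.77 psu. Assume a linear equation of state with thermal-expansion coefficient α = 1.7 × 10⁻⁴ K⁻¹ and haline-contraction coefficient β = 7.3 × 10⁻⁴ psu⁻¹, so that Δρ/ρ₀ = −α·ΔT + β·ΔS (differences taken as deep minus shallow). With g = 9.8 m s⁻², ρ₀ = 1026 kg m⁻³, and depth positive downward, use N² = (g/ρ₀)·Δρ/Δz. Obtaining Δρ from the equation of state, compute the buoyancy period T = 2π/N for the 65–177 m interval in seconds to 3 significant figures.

ΔT = +0.5 K, ΔS = +1.30 psu (deep − shallow).
Δρ/ρ₀ = −αΔT + βΔS = -8.50 × 10⁻⁵ + 9.49 × 10⁻⁴ = 8.64 × 10⁻⁴, so Δρ ≈ 0.8865 kg m⁻³.
N² = (g/ρ₀)·Δρ/Δz = g·(Δρ/ρ₀)/Δz = 9.8 × 8.64 × 10⁻⁴ / 112 = 7.5600 × 10⁻⁵ s⁻².
N = √(7.5600 × 10⁻⁵) = 8.6948 × 10⁻³ rad s⁻¹ → T = 2π/N = 722.64 s ≈ 723 s.

723 s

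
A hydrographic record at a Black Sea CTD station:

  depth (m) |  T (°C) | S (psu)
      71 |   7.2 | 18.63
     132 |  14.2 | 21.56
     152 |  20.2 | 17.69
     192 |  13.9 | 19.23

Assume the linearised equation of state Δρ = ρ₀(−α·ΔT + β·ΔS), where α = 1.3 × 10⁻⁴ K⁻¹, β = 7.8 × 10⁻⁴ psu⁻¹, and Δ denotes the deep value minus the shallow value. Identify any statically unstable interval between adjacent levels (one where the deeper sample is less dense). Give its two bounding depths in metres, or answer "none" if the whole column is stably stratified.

Evaluate Δρ/ρ₀ = −αΔT + βΔS across each adjacent pair:
  71–132 m: −αΔT+βΔS = −(1.3 × 10⁻⁴)(+7.0)+(7.8 × 10⁻⁴)(+2.93) = 1.4 × 10⁻³ → stable
  132–152 m: −αΔT+βΔS = −(1.3 × 10⁻⁴)(+6.0)+(7.8 × 10⁻⁴)(-3.87) = -3.8 × 10⁻³ → UNSTABLE
  152–192 m: −αΔT+βΔS = −(1.3 × 10⁻⁴)(-6.3)+(7.8 × 10⁻⁴)(+1.54) = 2.0 × 10⁻³ → stable
The 132–152 m interval has Δρ < 0: lighter water underlies denser water.

132–152 m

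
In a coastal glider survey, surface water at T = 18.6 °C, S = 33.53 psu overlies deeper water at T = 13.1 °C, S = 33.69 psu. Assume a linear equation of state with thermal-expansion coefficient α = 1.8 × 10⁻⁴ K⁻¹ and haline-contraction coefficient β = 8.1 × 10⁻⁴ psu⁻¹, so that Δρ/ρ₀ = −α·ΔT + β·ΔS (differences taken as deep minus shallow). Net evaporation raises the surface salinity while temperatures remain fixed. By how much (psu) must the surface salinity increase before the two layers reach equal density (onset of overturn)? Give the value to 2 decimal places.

Neutral buoyancy requires −α(T_deep − T_surf) + β(S_deep − S_surf′) = 0.
S_surf′ = S_deep − (α/β)·ΔT = 33.69 − (1.8 × 10⁻⁴/8.1 × 10⁻⁴)·(-5.5) = 34.9122 psu.
Increase required: 34.9122 − 33.53 = 1.3822 psu.

1.38 psu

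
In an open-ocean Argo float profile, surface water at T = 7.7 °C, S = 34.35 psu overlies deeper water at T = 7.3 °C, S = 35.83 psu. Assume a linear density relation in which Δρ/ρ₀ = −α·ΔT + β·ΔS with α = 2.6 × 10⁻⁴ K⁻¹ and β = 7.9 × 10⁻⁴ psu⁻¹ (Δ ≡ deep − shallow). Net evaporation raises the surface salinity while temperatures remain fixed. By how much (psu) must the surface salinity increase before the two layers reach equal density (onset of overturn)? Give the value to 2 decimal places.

1.61 psu

Neutral buoyancy requires −α(T_deep − T_surf) + β(S_deep − S_surf′) = 0.
S_surf′ = S_deep − (α/β)·ΔT = 35.83 − (2.6 × 10⁻⁴/7.9 × 10⁻⁴)·(-0.4) = 35.9616 psu.
Increase required: 35.9616 − 34.35 = 1.6116 psu.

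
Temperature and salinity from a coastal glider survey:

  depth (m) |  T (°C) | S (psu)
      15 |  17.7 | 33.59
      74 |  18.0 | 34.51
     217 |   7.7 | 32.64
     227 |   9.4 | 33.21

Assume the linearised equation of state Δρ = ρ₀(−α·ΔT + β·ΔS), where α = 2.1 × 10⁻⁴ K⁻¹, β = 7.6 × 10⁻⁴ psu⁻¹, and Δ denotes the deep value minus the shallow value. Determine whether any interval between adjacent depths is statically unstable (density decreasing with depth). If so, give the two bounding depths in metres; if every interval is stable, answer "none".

Evaluate Δρ/ρ₀ = −αΔT + βΔS across each adjacent pair:
  15–74 m: −αΔT+βΔS = −(2.1 × 10⁻⁴)(+0.3)+(7.6 × 10⁻⁴)(+0.92) = 6.4 × 10⁻⁴ → stable
  74–217 m: −αΔT+βΔS = −(2.1 × 10⁻⁴)(-10.3)+(7.6 × 10⁻⁴)(-1.87) = 7.4 × 10⁻⁴ → stable
  217–227 m: −αΔT+βΔS = −(2.1 × 10⁻⁴)(+1.7)+(7.6 × 10⁻⁴)(+0.57) = 7.6 × 10⁻⁵ → stable
Every interval has Δρ > 0: the column is stably stratified throughout.

none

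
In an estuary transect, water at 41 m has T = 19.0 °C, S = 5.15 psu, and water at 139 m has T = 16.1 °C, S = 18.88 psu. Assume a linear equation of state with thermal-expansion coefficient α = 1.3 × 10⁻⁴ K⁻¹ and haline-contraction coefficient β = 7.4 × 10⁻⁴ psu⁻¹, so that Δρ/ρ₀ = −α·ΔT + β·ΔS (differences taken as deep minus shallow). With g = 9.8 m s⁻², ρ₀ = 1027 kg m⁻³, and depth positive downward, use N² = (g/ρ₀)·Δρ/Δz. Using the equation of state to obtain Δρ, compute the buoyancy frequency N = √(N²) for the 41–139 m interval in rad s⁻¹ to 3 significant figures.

ΔT = -2.9 K, ΔS = +13.73 psu (deep − shallow).
Δρ/ρ₀ = −αΔT + βΔS = 3.77 × 10⁻⁴ + 0.0101602 = 0.0105372, so Δρ ≈ 10.82 kg m⁻³.
N² = (g/ρ₀)·Δρ/Δz = g·(Δρ/ρ₀)/Δz = 9.8 × 0.0105372 / 98 = 1.0537 × 10⁻³ s⁻².
N = √(1.0537 × 10⁻³) = 0.032461 rad s⁻¹ ≈ 0.0325 rad s⁻¹.

0.0325 rad s⁻¹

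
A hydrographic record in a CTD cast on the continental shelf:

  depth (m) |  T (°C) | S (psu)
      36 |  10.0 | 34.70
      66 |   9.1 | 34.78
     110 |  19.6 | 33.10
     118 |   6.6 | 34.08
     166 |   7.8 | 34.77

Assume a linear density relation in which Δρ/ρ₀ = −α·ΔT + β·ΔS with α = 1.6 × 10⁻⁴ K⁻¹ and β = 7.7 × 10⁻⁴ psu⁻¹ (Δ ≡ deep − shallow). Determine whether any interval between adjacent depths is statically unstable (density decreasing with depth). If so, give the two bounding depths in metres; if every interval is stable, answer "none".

66–110 m

Evaluate Δρ/ρ₀ = −αΔT + βΔS across each adjacent pair:
  36–66 m: −αΔT+βΔS = −(1.6 × 10⁻⁴)(-0.9)+(7.7 × 10⁻⁴)(+0.08) = 2.1 × 10⁻⁴ → stable
  66–110 m: −αΔT+βΔS = −(1.6 × 10⁻⁴)(+10.5)+(7.7 × 10⁻⁴)(-1.68) = -3.0 × 10⁻³ → UNSTABLE
  110–118 m: −αΔT+βΔS = −(1.6 × 10⁻⁴)(-13.0)+(7.7 × 10⁻⁴)(+0.98) = 2.8 × 10⁻³ → stable
  118–166 m: −αΔT+βΔS = −(1.6 × 10⁻⁴)(+1.2)+(7.7 × 10⁻⁴)(+0.69) = 3.4 × 10⁻⁴ → stable
The 66–110 m interval has Δρ < 0: lighter water underlies denser water.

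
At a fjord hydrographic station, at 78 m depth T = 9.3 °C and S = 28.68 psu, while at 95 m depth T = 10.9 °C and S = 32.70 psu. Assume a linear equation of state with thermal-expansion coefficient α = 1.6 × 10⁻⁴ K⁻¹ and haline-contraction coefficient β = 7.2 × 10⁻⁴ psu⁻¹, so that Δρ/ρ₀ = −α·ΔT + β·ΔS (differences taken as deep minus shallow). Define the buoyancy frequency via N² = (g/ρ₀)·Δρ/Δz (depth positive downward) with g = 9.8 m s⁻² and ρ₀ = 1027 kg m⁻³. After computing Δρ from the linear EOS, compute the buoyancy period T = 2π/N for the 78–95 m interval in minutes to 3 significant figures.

ΔT = +1.6 K, ΔS = +4.02 psu (deep − shallow).
Δρ/ρ₀ = −αΔT + βΔS = -2.56 × 10⁻⁴ + 2.8944 × 10⁻³ = 2.6384 × 10⁻³, so Δρ ≈ 2.710 kg m⁻³.
N² = (g/ρ₀)·Δρ/Δz = g·(Δρ/ρ₀)/Δz = 9.8 × 2.6384 × 10⁻³ / 17 = 1.5210 × 10⁻³ s⁻².
N = √(1.5210 × 10⁻³) = 0.039000 rad s⁻¹ → T = 2π/N = 161.11 s = 2.6852 min ≈ 2.69 min.

2.69 min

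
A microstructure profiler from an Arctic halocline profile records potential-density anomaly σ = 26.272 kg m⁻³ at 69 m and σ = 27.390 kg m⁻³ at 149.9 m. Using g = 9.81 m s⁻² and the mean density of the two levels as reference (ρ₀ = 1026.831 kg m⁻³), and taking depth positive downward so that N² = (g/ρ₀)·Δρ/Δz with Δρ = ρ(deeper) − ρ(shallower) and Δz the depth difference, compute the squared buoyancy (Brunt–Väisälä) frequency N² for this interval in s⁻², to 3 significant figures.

1.32 × 10⁻⁴ s⁻²

Δρ = 1027.390 − 1026.272 = 1.118 kg m⁻³ over Δz = 149.9 − 69 = 80.9 m.
N² = (9.81/1026.831) × (1.118/80.9) = 1.3203 × 10⁻⁴ s⁻² ≈ 1.32 × 10⁻⁴ s⁻².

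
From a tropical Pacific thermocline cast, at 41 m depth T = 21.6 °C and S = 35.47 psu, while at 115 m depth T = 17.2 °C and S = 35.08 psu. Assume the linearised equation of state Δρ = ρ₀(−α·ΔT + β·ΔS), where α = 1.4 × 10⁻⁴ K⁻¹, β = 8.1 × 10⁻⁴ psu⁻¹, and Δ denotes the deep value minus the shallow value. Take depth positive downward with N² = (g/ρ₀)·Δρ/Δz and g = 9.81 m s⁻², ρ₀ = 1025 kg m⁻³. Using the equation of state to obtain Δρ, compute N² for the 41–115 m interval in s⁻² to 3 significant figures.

ΔT = -4.4 K, ΔS = -0.39 psu (deep − shallow).
Δρ/ρ₀ = −αΔT + βΔS = 6.16 × 10⁻⁴ − 3.159 × 10⁻⁴ = 3.001 × 10⁻⁴, so Δρ ≈ 0.3076 kg m⁻³.
N² = (g/ρ₀)·Δρ/Δz = g·(Δρ/ρ₀)/Δz = 9.81 × 3.001 × 10⁻⁴ / 74 = 3.9784 × 10⁻⁵ s⁻² ≈ 3.98 × 10⁻⁵ s⁻².

3.98 × 10⁻⁵ s⁻²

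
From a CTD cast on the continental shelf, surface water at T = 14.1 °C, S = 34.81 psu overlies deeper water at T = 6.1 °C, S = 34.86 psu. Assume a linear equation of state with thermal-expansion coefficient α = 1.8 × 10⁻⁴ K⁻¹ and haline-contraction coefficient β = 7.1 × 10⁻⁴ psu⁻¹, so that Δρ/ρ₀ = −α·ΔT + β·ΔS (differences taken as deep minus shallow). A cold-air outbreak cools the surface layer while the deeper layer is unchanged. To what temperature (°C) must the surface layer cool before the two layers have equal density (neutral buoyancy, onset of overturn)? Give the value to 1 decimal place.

5.9 °C

Neutral buoyancy requires Δρ = 0, i.e. −α(T_deep − T_surf′) + β(S_deep − S_surf) = 0.
T_surf′ = T_deep − (β/α)·ΔS = 6.1 − (7.1 × 10⁻⁴/1.8 × 10⁻⁴)·(+0.05) = 5.903 °C.
Cooling required: 14.1 − (5.903) = 8.197 °C.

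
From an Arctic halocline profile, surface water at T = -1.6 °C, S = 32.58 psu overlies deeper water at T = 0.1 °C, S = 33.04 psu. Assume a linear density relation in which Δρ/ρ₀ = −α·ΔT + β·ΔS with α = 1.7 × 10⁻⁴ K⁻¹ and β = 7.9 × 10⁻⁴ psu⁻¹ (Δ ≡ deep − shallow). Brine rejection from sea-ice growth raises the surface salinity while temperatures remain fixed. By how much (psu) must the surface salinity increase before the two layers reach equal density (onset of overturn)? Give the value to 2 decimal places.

0.09 psu

Neutral buoyancy requires −α(T_deep − T_surf) + β(S_deep − S_surf′) = 0.
S_surf′ = S_deep − (α/β)·ΔT = 33.04 − (1.7 × 10⁻⁴/7.9 × 10⁻⁴)·(+1.7) = 32.6742 psu.
Increase required: 32.6742 − 32.58 = 0.0942 psu.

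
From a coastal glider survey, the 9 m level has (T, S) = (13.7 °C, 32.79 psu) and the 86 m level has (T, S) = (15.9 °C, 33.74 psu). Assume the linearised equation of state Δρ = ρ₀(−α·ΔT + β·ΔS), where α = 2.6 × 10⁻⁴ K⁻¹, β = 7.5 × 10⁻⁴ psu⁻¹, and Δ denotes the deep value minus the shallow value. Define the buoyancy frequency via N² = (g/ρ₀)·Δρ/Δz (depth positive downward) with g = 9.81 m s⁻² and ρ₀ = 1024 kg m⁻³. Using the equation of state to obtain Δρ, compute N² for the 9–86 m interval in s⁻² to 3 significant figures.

ΔT = +2.2 K, ΔS = +0.95 psu (deep − shallow).
Δρ/ρ₀ = −αΔT + βΔS = -5.72 × 10⁻⁴ + 7.125 × 10⁻⁴ = 1.405 × 10⁻⁴, so Δρ ≈ 0.1439 kg m⁻³.
N² = (g/ρ₀)·Δρ/Δz = g·(Δρ/ρ₀)/Δz = 9.81 × 1.405 × 10⁻⁴ / 77 = 1.7900 × 10⁻⁵ s⁻² ≈ 1.79 × 10⁻⁵ s⁻².

1.79 × 10⁻⁵ s⁻²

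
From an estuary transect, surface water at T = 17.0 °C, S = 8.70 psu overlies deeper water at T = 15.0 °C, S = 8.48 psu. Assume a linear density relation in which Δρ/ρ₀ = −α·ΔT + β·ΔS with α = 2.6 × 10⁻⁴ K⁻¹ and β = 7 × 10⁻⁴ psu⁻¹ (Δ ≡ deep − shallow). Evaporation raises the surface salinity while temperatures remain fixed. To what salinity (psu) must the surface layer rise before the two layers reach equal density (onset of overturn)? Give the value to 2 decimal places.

9.22 psu

Neutral buoyancy requires −α(T_deep − T_surf) + β(S_deep − S_surf′) = 0.
S_surf′ = S_deep − (α/β)·ΔT = 8.48 − (2.6 × 10⁻⁴/7 × 10⁻⁴)·(-2.0) = 9.2229 psu.
Increase required: 9.2229 − 8.70 = 0.5229 psu.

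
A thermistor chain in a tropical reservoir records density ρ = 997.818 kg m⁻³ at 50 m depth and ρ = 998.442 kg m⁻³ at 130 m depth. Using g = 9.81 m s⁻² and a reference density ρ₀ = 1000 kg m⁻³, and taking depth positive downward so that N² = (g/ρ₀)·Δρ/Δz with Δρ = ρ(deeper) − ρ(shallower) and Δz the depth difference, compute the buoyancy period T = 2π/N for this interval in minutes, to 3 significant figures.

12.0 min

Δρ = 998.442 − 997.818 = 0.624 kg m⁻³ over Δz = 130 − 50 = 80 m.
N² = (9.81/1000) × (0.624/80) = 7.6518 × 10⁻⁵ s⁻².
N = √(7.6518 × 10⁻⁵) = 8.7475 × 10⁻³ rad s⁻¹, so T = 2π/N = 718.28 s = 11.971 min ≈ 12.0 min.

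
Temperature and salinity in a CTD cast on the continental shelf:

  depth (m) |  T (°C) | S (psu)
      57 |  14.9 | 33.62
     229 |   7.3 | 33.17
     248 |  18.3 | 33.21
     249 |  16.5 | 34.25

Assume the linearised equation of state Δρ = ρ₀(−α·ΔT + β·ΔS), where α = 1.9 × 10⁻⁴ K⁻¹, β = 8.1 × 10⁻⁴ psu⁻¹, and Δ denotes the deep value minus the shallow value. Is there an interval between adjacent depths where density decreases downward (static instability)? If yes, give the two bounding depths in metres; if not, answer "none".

229–248 m

Evaluate Δρ/ρ₀ = −αΔT + βΔS across each adjacent pair:
  57–229 m: −αΔT+βΔS = −(1.9 × 10⁻⁴)(-7.6)+(8.1 × 10⁻⁴)(-0.45) = 1.1 × 10⁻³ → stable
  229–248 m: −αΔT+βΔS = −(1.9 × 10⁻⁴)(+11.0)+(8.1 × 10⁻⁴)(+0.04) = -2.1 × 10⁻³ → UNSTABLE
  248–249 m: −αΔT+βΔS = −(1.9 × 10⁻⁴)(-1.8)+(8.1 × 10⁻⁴)(+1.04) = 1.2 × 10⁻³ → stable
The 229–248 m interval has Δρ < 0: lighter water underlies denser water.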